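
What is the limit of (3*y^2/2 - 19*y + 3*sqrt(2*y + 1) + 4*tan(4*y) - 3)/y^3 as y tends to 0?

Substitution gives 0/0 (the numerator vanishes to order 3).
Expand each term to order y^3: the coefficient of y^3 in 3·√(1 + 2y) is 3/2 and in 4·tan(4y) is 256/3.
Lower-order terms cancel with the polynomial part, so the numerator is (521/6)·y^3 + o(y^3), and the limit is (521/6)/(1) = 521/6.

521/6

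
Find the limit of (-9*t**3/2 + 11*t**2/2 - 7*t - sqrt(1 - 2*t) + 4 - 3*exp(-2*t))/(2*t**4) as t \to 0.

-11/16

Substitution gives 0/0 (the numerator vanishes to order 4).
Expand each term to order t^4: the coefficient of t^4 in -3·e^(-2t) is -2 and in −√(1 - 2t) is 5/8.
Lower-order terms cancel with the polynomial part, so the numerator is (-11/8)·t^4 + o(t^4), and the limit is (-11/8)/(2) = -11/16.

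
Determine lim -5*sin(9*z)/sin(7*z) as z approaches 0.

Substitution gives 0/0.
Divide numerator and denominator by z: sin(9z)/z → 9 and sin(7z)/z → 7, so the limit is -5·9/7 = -45/7.

-45/7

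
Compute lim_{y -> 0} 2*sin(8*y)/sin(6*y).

8/3

Substitution gives 0/0.
Divide numerator and denominator by y: sin(8y)/y → 8 and sin(6y)/y → 6, so the limit is 2·8/6 = 8/3.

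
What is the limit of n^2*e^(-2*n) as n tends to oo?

0

Write as n^2/e^{2n}, an ∞/∞ form.
Exponential growth dominates any polynomial, so repeated L'Hôpital (or the standard result) gives 0.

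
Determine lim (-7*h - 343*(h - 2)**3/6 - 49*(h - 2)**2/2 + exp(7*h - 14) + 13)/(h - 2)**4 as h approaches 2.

2401/24

Direct substitution gives 0/0.
Apply L'Hôpital: lim (-49*h - 343*(h - 2)^2/2 + 7*e^(7*h - 14) + 91)/(4*(h - 2)^3), still 0/0.
Apply L'Hôpital: lim (-343*h + 49*e^(7*h - 14) + 637)/(12*(h - 2)^2), still 0/0.
Apply L'Hôpital: lim (343*e^(7*h - 14) - 343)/(24*h - 48), still 0/0.
After 4 applications of L'Hôpital's rule the quotient is (2401*e^(7*h - 14))/(24); substituting h = 2 gives 2401/24.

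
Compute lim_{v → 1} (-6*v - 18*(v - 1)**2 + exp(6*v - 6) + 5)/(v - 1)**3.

36

Direct substitution gives 0/0.
Apply L'Hôpital: lim (-36*v + 6*e^(6*v - 6) + 30)/(3*(v - 1)^2), still 0/0.
Apply L'Hôpital: lim (36*e^(6*v - 6) - 36)/(6*v - 6), still 0/0.
After 3 applications of L'Hôpital's rule the quotient is (216*e^(6*v - 6))/(6); substituting v = 1 gives 36.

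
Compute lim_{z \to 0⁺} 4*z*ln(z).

0

This is a 0·(−∞) form. Rewrite as 4·ln(z) / z^(−1) and apply L'Hôpital:
the derivative quotient is 4·(1/z) / (−1·z^(−2)) = (-4/1)·z^1 → 0.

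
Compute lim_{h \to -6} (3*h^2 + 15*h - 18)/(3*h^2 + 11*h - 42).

21/25

Direct substitution gives 0/0, so factor. Both numerator and denominator have (h + 6) as a factor.
After cancelling, the expression reduces to (3*h - 3)/(3*h - 7).
Substituting h = -6 gives 21/25.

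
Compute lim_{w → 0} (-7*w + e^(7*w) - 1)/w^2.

Direct substitution gives 0/0.
Apply L'Hôpital: lim (7*e^(7*w) - 7)/(2*w), still 0/0.
After 2 applications of L'Hôpital's rule the quotient is (49*e^(7*w))/(2); substituting w = 0 gives 49/2.

49/2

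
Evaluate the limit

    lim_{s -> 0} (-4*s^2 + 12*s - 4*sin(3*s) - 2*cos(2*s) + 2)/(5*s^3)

18/5

Substitution gives 0/0; apply L'Hôpital's rule 3 times.
After differentiating numerator and denominator 3 times the quotient is (-16*sin(2*s) + 108*cos(3*s))/(30); at s = 0 this is 18/5.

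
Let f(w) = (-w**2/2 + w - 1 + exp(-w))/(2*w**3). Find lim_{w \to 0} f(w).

-1/12

Direct substitution gives 0/0.
Apply L'Hôpital: lim (-w + 1 - e^(-w))/(6*w^2), still 0/0.
Apply L'Hôpital: lim (-1 + e^(-w))/(12*w), still 0/0.
After 3 applications of L'Hôpital's rule the quotient is (-e^(-w))/(12); substituting w = 0 gives -1/12.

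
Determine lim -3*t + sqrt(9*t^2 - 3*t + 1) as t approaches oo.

-1/2

An ∞ − ∞ form. Rationalising with the conjugate, the difference becomes (-3t + 1) / (√(9*t^2 - 3*t + 1) + 3t).
For large t the denominator behaves like 2·3t, so the quotient tends to -3/6 = -1/2.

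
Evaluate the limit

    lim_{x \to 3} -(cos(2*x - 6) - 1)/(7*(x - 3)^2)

Direct substitution gives 0/0.
Apply L'Hôpital: lim (-2*sin(2*x - 6))/(42 - 14*x), still 0/0.
After 2 applications of L'Hôpital's rule the quotient is (-4*cos(2*x - 6))/(-14); substituting x = 3 gives 2/7.

2/7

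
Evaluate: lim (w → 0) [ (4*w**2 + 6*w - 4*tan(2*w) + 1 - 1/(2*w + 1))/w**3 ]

Substitution gives 0/0; apply L'Hôpital's rule 3 times.
After differentiating numerator and denominator 3 times the quotient is (-128*tan(2*w)^2/cos(2*w)^2 - 64/cos(2*w)^4 + 48/(2*w + 1)^4)/(6); at w = 0 this is -8/3.

-8/3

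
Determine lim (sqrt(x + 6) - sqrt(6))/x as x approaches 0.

A 0/0 form; rationalise with √(6 + x) + √6. This collapses the numerator to x, leaving 1/(√(6 + x) + √6) → 1/(2√6) = √(6)/12.

√(6)/12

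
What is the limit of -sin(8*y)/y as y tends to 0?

Substitution gives 0/0.
Write it as (8/(-1))·sin(8y)/(8y); since sin(u)/u → 1, the limit is -8.

-8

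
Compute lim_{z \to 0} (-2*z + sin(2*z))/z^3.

-4/3

Direct substitution gives 0/0.
Apply L'Hôpital: lim (2*cos(2*z) - 2)/(3*z^2), still 0/0.
Apply L'Hôpital: lim (-4*sin(2*z))/(6*z), still 0/0.
After 3 applications of L'Hôpital's rule the quotient is (-8*cos(2*z))/(6); substituting z = 0 gives -4/3.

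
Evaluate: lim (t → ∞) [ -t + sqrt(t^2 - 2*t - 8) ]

An ∞ − ∞ form. Rationalising with the conjugate, the difference becomes (-2t - 8) / (√(t^2 - 2*t - 8) + t).
For large t the denominator behaves like 2·t, so the quotient tends to -2/2 = -1.

-1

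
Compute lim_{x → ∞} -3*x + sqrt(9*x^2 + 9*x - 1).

3/2

An ∞ − ∞ form. Rationalising with the conjugate, the difference becomes (9x - 1) / (√(9*x^2 + 9*x - 1) + 3x).
For large x the denominator behaves like 2·3x, so the quotient tends to 9/6 = 3/2.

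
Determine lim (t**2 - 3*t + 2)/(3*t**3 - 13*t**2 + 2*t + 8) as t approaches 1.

At t = 1 both the top and bottom vanish — a removable singularity. Factoring out (t - 1) from each leaves (t - 2)/(3*t^2 - 10*t - 8), which at t = 1 equals 1/15.

1/15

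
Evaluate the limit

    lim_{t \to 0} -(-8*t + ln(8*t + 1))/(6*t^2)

16/3

Direct substitution gives 0/0.
Apply L'Hôpital: lim (-8 + 8/(8*t + 1))/(-12*t), still 0/0.
After 2 applications of L'Hôpital's rule the quotient is (-64/(8*t + 1)^2)/(-12); substituting t = 0 gives 16/3.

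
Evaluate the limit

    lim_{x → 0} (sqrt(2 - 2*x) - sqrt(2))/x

Substitution gives 0/0. Multiply numerator and denominator by the conjugate √(2 - 2x) + √2.
The numerator becomes (2 - 2x) − 2 = -2x, so the expression simplifies to -2/(√(2 - 2x) + √2).
Letting x → 0 gives -2/(2√2) = -√(2)/2.

-√(2)/2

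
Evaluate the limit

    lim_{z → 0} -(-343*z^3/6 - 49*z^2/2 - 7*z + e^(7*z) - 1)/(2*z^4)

Direct substitution gives 0/0.
Apply L'Hôpital: lim (-343*z^2/2 - 49*z + 7*e^(7*z) - 7)/(-8*z^3), still 0/0.
Apply L'Hôpital: lim (-343*z + 49*e^(7*z) - 49)/(-24*z^2), still 0/0.
Apply L'Hôpital: lim (343*e^(7*z) - 343)/(-48*z), still 0/0.
After 4 applications of L'Hôpital's rule the quotient is (2401*e^(7*z))/(-48); substituting z = 0 gives -2401/48.

-2401/48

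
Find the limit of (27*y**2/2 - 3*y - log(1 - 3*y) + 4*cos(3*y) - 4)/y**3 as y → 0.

Substitution gives 0/0 (the numerator vanishes to order 3).
Expand each term to order y^3: the coefficient of y^3 in −ln(1 - 3y) is 9 and in 4·cos(3y) is 0.
Lower-order terms cancel with the polynomial part, so the numerator is (9)·y^3 + o(y^3), and the limit is (9)/(1) = 9.

9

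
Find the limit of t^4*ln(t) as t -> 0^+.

This is a 0·(−∞) form. Rewrite as 1·ln(t) / t^(−4) and apply L'Hôpital:
the derivative quotient is 1·(1/t) / (−4·t^(−5)) = (-1/4)·t^4 → 0.

0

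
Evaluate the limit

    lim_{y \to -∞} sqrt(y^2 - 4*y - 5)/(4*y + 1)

For large |y|, √(y^2 - 4*y - 5) ≈ √1·|y| and the denominator ≈ 4y.
Since y → −∞, |y| = −y, giving −√1/(4) = -1/4.

-1/4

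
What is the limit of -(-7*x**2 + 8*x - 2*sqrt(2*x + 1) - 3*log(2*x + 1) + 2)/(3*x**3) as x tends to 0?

3

Substitution gives 0/0; apply L'Hôpital's rule 3 times.
After differentiating numerator and denominator 3 times the quotient is (-48/(2*x + 1)^3 - 6/(2*x + 1)^(5/2))/(-18); at x = 0 this is 3.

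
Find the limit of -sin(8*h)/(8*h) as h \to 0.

-1

Substitution gives 0/0.
Write it as (8/(-8))·sin(8h)/(8h); since sin(u)/u → 1, the limit is -1.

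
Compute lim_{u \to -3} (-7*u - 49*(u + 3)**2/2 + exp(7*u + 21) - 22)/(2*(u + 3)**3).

343/12

Direct substitution gives 0/0.
Apply L'Hôpital: lim (-49*u + 7*e^(7*u + 21) - 154)/(6*(u + 3)^2), still 0/0.
Apply L'Hôpital: lim (49*e^(7*u + 21) - 49)/(12*u + 36), still 0/0.
After 3 applications of L'Hôpital's rule the quotient is (343*e^(7*u + 21))/(12); substituting u = -3 gives 343/12.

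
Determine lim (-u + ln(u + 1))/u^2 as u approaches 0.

Direct substitution gives 0/0.
Apply L'Hôpital: lim (-1 + 1/(u + 1))/(2*u), still 0/0.
After 2 applications of L'Hôpital's rule the quotient is (-1/(u + 1)^2)/(2); substituting u = 0 gives -1/2.

-1/2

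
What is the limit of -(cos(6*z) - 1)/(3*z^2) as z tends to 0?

6

Direct substitution gives 0/0.
Apply L'Hôpital: lim (-6*sin(6*z))/(-6*z), still 0/0.
After 2 applications of L'Hôpital's rule the quotient is (-36*cos(6*z))/(-6); substituting z = 0 gives 6.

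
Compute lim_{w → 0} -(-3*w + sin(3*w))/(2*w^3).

Direct substitution gives 0/0.
Apply L'Hôpital: lim (3*cos(3*w) - 3)/(-6*w^2), still 0/0.
Apply L'Hôpital: lim (-9*sin(3*w))/(-12*w), still 0/0.
After 3 applications of L'Hôpital's rule the quotient is (-27*cos(3*w))/(-12); substituting w = 0 gives 9/4.

9/4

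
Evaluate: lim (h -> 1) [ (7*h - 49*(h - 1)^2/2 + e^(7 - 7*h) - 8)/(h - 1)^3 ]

Direct substitution gives 0/0.
Apply L'Hôpital: lim (-49*h - 7*e^(7 - 7*h) + 56)/(3*(h - 1)^2), still 0/0.
Apply L'Hôpital: lim (49*e^(7 - 7*h) - 49)/(6*h - 6), still 0/0.
After 3 applications of L'Hôpital's rule the quotient is (-343*e^(7 - 7*h))/(6); substituting h = 1 gives -343/6.

-343/6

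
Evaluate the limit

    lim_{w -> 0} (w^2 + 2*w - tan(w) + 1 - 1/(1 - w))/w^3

-4/3

Substitution gives 0/0 (the numerator vanishes to order 3).
Expand each term to order w^3: the coefficient of w^3 in −1/(1 - w) is -1 and in −tan(w) is -1/3.
Lower-order terms cancel with the polynomial part, so the numerator is (-4/3)·w^3 + o(w^3), and the limit is (-4/3)/(1) = -4/3.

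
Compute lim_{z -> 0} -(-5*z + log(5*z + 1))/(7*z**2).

Direct substitution gives 0/0.
Apply L'Hôpital: lim (-5 + 5/(5*z + 1))/(-14*z), still 0/0.
After 2 applications of L'Hôpital's rule the quotient is (-25/(5*z + 1)^2)/(-14); substituting z = 0 gives 25/14.

25/14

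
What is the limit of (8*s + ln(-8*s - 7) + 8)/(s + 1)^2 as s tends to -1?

-32

Direct substitution gives 0/0.
Apply L'Hôpital: lim (8 - 8/(-8*s - 7))/(2*s + 2), still 0/0.
After 2 applications of L'Hôpital's rule the quotient is (-64/(-8*s - 7)^2)/(2); substituting s = -1 gives -32.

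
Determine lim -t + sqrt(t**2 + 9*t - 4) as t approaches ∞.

This has the form ∞ − ∞. Multiply and divide by the conjugate √(t^2 + 9*t - 4) + t.
That gives (9t - 4) / (√(t^2 + 9*t - 4) + t).
Divide numerator and denominator by t: the limit is 9/(2·1) = 9/2.

9/2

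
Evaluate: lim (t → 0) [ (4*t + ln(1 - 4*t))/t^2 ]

Direct substitution gives 0/0.
Apply L'Hôpital: lim (4 - 4/(1 - 4*t))/(2*t), still 0/0.
After 2 applications of L'Hôpital's rule the quotient is (-16/(1 - 4*t)^2)/(2); substituting t = 0 gives -8.

-8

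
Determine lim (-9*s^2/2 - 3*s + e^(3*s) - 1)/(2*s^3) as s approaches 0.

9/4

Direct substitution gives 0/0.
Apply L'Hôpital: lim (-9*s + 3*e^(3*s) - 3)/(6*s^2), still 0/0.
Apply L'Hôpital: lim (9*e^(3*s) - 9)/(12*s), still 0/0.
After 3 applications of L'Hôpital's rule the quotient is (27*e^(3*s))/(12); substituting s = 0 gives 9/4.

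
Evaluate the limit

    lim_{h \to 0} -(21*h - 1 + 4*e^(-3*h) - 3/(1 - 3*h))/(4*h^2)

9/4

Substitution gives 0/0 (the numerator vanishes to order 2).
Expand each term to order h^2: the coefficient of h^2 in 4·e^(-3h) is 18 and in -3·1/(1 - 3h) is -27.
Lower-order terms cancel with the polynomial part, so the numerator is (-9)·h^2 + o(h^2), and the limit is (-9)/(-4) = 9/4.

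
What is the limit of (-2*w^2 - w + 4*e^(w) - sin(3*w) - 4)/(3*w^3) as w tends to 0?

31/18

Substitution gives 0/0; apply L'Hôpital's rule 3 times.
After differentiating numerator and denominator 3 times the quotient is (4*e^(w) + 27*cos(3*w))/(18); at w = 0 this is 31/18.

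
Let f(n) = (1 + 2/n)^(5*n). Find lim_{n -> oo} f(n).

e^(10)

Let L be the limit and take ln: ln L = lim (5n)·ln(1 + 2/n) = lim (5n)·(2/n + O(1/n²)) = 10.
Hence L = e^(10).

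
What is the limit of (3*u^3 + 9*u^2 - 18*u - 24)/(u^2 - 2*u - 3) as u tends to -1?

At u = -1 both the top and bottom vanish — a removable singularity. Factoring out (u + 1) from each leaves (3*u^2 + 6*u - 24)/(u - 3), which at u = -1 equals 27/4.

27/4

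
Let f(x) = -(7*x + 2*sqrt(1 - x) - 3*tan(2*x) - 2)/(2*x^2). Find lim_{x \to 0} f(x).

1/8

Substitution gives 0/0; apply L'Hôpital's rule 2 times.
After differentiating numerator and denominator 2 times the quotient is (-24*tan(2*x)/cos(2*x)^2 - 1/(2*(1 - x)^(3/2)))/(-4); at x = 0 this is 1/8.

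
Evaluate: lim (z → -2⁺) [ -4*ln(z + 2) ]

∞

As z → -2⁺, z + 2 → 0⁺ and ln(z + 2) → −∞.
Multiplying by -4 gives ∞.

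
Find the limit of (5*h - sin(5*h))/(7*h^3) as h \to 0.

125/42

Direct substitution gives 0/0.
Apply L'Hôpital: lim (5 - 5*cos(5*h))/(21*h^2), still 0/0.
Apply L'Hôpital: lim (25*sin(5*h))/(42*h), still 0/0.
After 3 applications of L'Hôpital's rule the quotient is (125*cos(5*h))/(42); substituting h = 0 gives 125/42.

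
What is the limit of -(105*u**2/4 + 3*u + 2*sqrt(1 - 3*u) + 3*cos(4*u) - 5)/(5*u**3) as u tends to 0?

27/40

Substitution gives 0/0 (the numerator vanishes to order 3).
Expand each term to order u^3: the coefficient of u^3 in 3·cos(4u) is 0 and in 2·√(1 - 3u) is -27/8.
Lower-order terms cancel with the polynomial part, so the numerator is (-27/8)·u^3 + o(u^3), and the limit is (-27/8)/(-5) = 27/40.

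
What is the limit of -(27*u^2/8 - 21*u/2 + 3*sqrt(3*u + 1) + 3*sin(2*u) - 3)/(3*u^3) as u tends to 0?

-17/48

Substitution gives 0/0 (the numerator vanishes to order 3).
Expand each term to order u^3: the coefficient of u^3 in 3·√(1 + 3u) is 81/16 and in 3·sin(2u) is -4.
Lower-order terms cancel with the polynomial part, so the numerator is (17/16)·u^3 + o(u^3), and the limit is (17/16)/(-3) = -17/48.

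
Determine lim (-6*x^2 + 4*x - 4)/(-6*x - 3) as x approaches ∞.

The numerator has higher degree (2 > 1); the quotient behaves like (-6/(-6))·x^1 for large |x|.
As x → +∞ this diverges to ∞.

∞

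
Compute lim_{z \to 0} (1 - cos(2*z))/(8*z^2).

Substitution gives 0/0.
Use (1 − cos u)/u² → 1/2 with u = 2z: the limit is 2²/(2·8) = 1/4.

1/4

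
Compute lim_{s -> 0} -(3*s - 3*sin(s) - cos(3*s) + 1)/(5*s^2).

Substitution gives 0/0; apply L'Hôpital's rule 2 times.
After differentiating numerator and denominator 2 times the quotient is (3*sin(s) + 9*cos(3*s))/(-10); at s = 0 this is -9/10.

-9/10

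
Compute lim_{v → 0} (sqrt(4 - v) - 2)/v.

-1/4

Substitution gives 0/0. Multiply numerator and denominator by the conjugate √(4 - v) + √4.
The numerator becomes (4 - v) − 4 = -v, so the expression simplifies to -1/(√(4 - v) + √4).
Letting v → 0 gives -1/(2√4) = -1/4.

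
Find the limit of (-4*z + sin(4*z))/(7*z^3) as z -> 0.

Direct substitution gives 0/0.
Apply L'Hôpital: lim (4*cos(4*z) - 4)/(21*z^2), still 0/0.
Apply L'Hôpital: lim (-16*sin(4*z))/(42*z), still 0/0.
After 3 applications of L'Hôpital's rule the quotient is (-64*cos(4*z))/(42); substituting z = 0 gives -32/21.

-32/21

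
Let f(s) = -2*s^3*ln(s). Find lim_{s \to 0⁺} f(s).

This is a 0·(−∞) form. Rewrite as -2·ln(s) / s^(−3) and apply L'Hôpital:
the derivative quotient is -2·(1/s) / (−3·s^(−4)) = (2/3)·s^3 → 0.

0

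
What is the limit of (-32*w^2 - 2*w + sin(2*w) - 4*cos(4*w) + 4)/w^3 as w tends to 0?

Substitution gives 0/0 (the numerator vanishes to order 3).
Expand each term to order w^3: the coefficient of w^3 in sin(2w) is -4/3 and in -4·cos(4w) is 0.
Lower-order terms cancel with the polynomial part, so the numerator is (-4/3)·w^3 + o(w^3), and the limit is (-4/3)/(1) = -4/3.

-4/3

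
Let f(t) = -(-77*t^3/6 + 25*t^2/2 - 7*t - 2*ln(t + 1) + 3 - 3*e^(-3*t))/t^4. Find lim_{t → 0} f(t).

Substitution gives 0/0 (the numerator vanishes to order 4).
Expand each term to order t^4: the coefficient of t^4 in -2·ln(1 + t) is 1/2 and in -3·e^(-3t) is -81/8.
Lower-order terms cancel with the polynomial part, so the numerator is (-77/8)·t^4 + o(t^4), and the limit is (-77/8)/(-1) = 77/8.

77/8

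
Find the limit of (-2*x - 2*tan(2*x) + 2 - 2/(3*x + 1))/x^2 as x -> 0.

-18

Substitution gives 0/0; apply L'Hôpital's rule 2 times.
After differentiating numerator and denominator 2 times the quotient is (-16*tan(2*x)/cos(2*x)^2 - 36/(3*x + 1)^3)/(2); at x = 0 this is -18.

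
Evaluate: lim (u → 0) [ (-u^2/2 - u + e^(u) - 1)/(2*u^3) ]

1/12

Direct substitution gives 0/0.
Apply L'Hôpital: lim (-u + e^(u) - 1)/(6*u^2), still 0/0.
Apply L'Hôpital: lim (e^(u) - 1)/(12*u), still 0/0.
After 3 applications of L'Hôpital's rule the quotient is (e^(u))/(12); substituting u = 0 gives 1/12.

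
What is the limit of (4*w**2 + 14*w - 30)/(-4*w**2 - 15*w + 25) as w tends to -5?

-26/25

Since w = -5 makes numerator and denominator zero, (w + 5) divides both.
Cancelling it gives (4*w - 6)/(5 - 4*w); now plug in w = -5 to get -26/25.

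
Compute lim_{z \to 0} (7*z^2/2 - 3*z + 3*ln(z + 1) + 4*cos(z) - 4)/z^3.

1

Substitution gives 0/0 (the numerator vanishes to order 3).
Expand each term to order z^3: the coefficient of z^3 in 4·cos(z) is 0 and in 3·ln(1 + z) is 1.
Lower-order terms cancel with the polynomial part, so the numerator is (1)·z^3 + o(z^3), and the limit is (1)/(1) = 1.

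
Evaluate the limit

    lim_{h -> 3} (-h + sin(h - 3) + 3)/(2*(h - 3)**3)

-1/12

Direct substitution gives 0/0.
Apply L'Hôpital: lim (cos(h - 3) - 1)/(6*(h - 3)^2), still 0/0.
Apply L'Hôpital: lim (-sin(h - 3))/(12*h - 36), still 0/0.
After 3 applications of L'Hôpital's rule the quotient is (-cos(h - 3))/(12); substituting h = 3 gives -1/12.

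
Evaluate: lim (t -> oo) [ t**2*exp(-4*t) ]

0

Write as t^2/e^{4t}, an ∞/∞ form.
Exponential growth dominates any polynomial, so repeated L'Hôpital (or the standard result) gives 0.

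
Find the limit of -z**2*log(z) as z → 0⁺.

0

This is a 0·(−∞) form. Rewrite as -1·ln(z) / z^(−2) and apply L'Hôpital:
the derivative quotient is -1·(1/z) / (−2·z^(−3)) = (1/2)·z^2 → 0.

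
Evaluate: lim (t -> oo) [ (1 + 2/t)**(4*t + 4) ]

e^(8)

The base → 1 and the exponent → ∞: a 1^∞ form.
Take logarithms: (4t + 4)·ln(1 + 2/t). Since ln(1+u) ~ u for small u, this behaves like (4t)·(2/t) → 8.
So the limit is e^(8).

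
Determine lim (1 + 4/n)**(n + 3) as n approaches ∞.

e^(4)

Write it as [(1 + 4/n)^n]^(1) · (1 + 4/n)^(3). The bracketed term tends to e^(4) and the second factor to 1, so the limit is e^(4).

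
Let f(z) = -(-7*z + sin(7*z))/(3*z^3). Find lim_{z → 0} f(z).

343/18

Direct substitution gives 0/0.
Apply L'Hôpital: lim (7*cos(7*z) - 7)/(-9*z^2), still 0/0.
Apply L'Hôpital: lim (-49*sin(7*z))/(-18*z), still 0/0.
After 3 applications of L'Hôpital's rule the quotient is (-343*cos(7*z))/(-18); substituting z = 0 gives 343/18.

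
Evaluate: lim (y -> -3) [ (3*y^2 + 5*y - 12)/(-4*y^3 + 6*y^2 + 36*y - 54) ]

Since y = -3 makes numerator and denominator zero, (y + 3) divides both.
Cancelling it gives (3*y - 4)/(-4*y^2 + 18*y - 18); now plug in y = -3 to get 13/108.

13/108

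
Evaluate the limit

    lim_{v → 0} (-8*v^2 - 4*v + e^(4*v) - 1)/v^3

32/3

Direct substitution gives 0/0.
Apply L'Hôpital: lim (-16*v + 4*e^(4*v) - 4)/(3*v^2), still 0/0.
Apply L'Hôpital: lim (16*e^(4*v) - 16)/(6*v), still 0/0.
After 3 applications of L'Hôpital's rule the quotient is (64*e^(4*v))/(6); substituting v = 0 gives 32/3.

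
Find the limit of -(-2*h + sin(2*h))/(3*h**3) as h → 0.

4/9

Direct substitution gives 0/0.
Apply L'Hôpital: lim (2*cos(2*h) - 2)/(-9*h^2), still 0/0.
Apply L'Hôpital: lim (-4*sin(2*h))/(-18*h), still 0/0.
After 3 applications of L'Hôpital's rule the quotient is (-8*cos(2*h))/(-18); substituting h = 0 gives 4/9.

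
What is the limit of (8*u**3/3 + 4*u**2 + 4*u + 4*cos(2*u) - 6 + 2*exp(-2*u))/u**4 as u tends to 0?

Substitution gives 0/0 (the numerator vanishes to order 4).
Expand each term to order u^4: the coefficient of u^4 in 4·cos(2u) is 8/3 and in 2·e^(-2u) is 4/3.
Lower-order terms cancel with the polynomial part, so the numerator is (4)·u^4 + o(u^4), and the limit is (4)/(1) = 4.

4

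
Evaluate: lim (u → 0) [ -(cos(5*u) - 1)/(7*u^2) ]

Direct substitution gives 0/0.
Apply L'Hôpital: lim (-5*sin(5*u))/(-14*u), still 0/0.
After 2 applications of L'Hôpital's rule the quotient is (-25*cos(5*u))/(-14); substituting u = 0 gives 25/14.

25/14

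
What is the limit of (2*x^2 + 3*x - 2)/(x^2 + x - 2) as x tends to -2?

Direct substitution gives 0/0, so factor. Both numerator and denominator have (x + 2) as a factor.
After cancelling, the expression reduces to (2*x - 1)/(x - 1).
Substituting x = -2 gives 5/3.

5/3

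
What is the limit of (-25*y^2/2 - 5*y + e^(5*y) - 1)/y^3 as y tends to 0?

125/6

Direct substitution gives 0/0.
Apply L'Hôpital: lim (-25*y + 5*e^(5*y) - 5)/(3*y^2), still 0/0.
Apply L'Hôpital: lim (25*e^(5*y) - 25)/(6*y), still 0/0.
After 3 applications of L'Hôpital's rule the quotient is (125*e^(5*y))/(6); substituting y = 0 gives 125/6.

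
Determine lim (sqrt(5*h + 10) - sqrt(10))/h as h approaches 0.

√(10)/4

A 0/0 form; rationalise with √(10 + 5h) + √10. This collapses the numerator to 5h, leaving 5/(√(10 + 5h) + √10) → 5/(2√10) = √(10)/4.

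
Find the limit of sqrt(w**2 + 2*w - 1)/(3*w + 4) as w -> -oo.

For large |w|, √(w^2 + 2*w - 1) ≈ √1·|w| and the denominator ≈ 3w.
Since w → −∞, |w| = −w, giving −√1/(3) = -1/3.

-1/3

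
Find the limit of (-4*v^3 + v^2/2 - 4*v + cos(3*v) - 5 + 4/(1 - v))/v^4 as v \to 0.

Substitution gives 0/0 (the numerator vanishes to order 4).
Expand each term to order v^4: the coefficient of v^4 in 4·1/(1 - v) is 4 and in cos(3v) is 27/8.
Lower-order terms cancel with the polynomial part, so the numerator is (59/8)·v^4 + o(v^4), and the limit is (59/8)/(1) = 59/8.

59/8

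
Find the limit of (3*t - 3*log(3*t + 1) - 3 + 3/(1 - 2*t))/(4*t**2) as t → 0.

51/8

Substitution gives 0/0; apply L'Hôpital's rule 2 times.
After differentiating numerator and denominator 2 times the quotient is (27/(3*t + 1)^2 - 24/(2*t - 1)^3)/(8); at t = 0 this is 51/8.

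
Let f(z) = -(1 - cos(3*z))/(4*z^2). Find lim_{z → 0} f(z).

-9/8

Substitution gives 0/0.
Use (1 − cos u)/u² → 1/2 with u = 3z: the limit is 3²/(2·(-4)) = -9/8.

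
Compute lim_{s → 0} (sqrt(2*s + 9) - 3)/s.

1/3

Substitution gives 0/0. Multiply numerator and denominator by the conjugate √(9 + 2s) + √9.
The numerator becomes (9 + 2s) − 9 = 2s, so the expression simplifies to 2/(√(9 + 2s) + √9).
Letting s → 0 gives 2/(2√9) = 1/3.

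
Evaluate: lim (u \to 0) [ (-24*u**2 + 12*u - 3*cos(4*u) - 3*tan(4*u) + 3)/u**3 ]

-64

Substitution gives 0/0; apply L'Hôpital's rule 3 times.
After differentiating numerator and denominator 3 times the quotient is (-192*sin(4*u) - 1152*tan(4*u)^4 - 1536*tan(4*u)^2 - 384)/(6); at u = 0 this is -64.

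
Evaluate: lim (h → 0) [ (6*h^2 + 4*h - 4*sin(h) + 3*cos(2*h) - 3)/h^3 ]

2/3

Substitution gives 0/0 (the numerator vanishes to order 3).
Expand each term to order h^3: the coefficient of h^3 in 3·cos(2h) is 0 and in -4·sin(h) is 2/3.
Lower-order terms cancel with the polynomial part, so the numerator is (2/3)·h^3 + o(h^3), and the limit is (2/3)/(1) = 2/3.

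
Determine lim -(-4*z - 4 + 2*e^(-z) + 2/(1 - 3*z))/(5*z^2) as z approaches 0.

-19/5

Substitution gives 0/0 (the numerator vanishes to order 2).
Expand each term to order z^2: the coefficient of z^2 in 2·1/(1 - 3z) is 18 and in 2·e^(-z) is 1.
Lower-order terms cancel with the polynomial part, so the numerator is (19)·z^2 + o(z^2), and the limit is (19)/(-5) = -19/5.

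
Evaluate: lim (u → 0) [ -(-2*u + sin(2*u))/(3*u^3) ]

4/9

Direct substitution gives 0/0.
Apply L'Hôpital: lim (2*cos(2*u) - 2)/(-9*u^2), still 0/0.
Apply L'Hôpital: lim (-4*sin(2*u))/(-18*u), still 0/0.
After 3 applications of L'Hôpital's rule the quotient is (-8*cos(2*u))/(-18); substituting u = 0 gives 4/9.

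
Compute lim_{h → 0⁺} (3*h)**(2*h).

Base → 0⁺ and exponent → 0⁺: a 0^0 form.
Take logs: 2h·ln(3h). This is 0·(−∞); rewriting as ln(3h)/(1/(2h)) and applying L'Hôpital gives 0.
Hence the limit is e^0 = 1.

1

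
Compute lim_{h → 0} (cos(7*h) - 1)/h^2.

-49/2

Direct substitution gives 0/0.
Apply L'Hôpital: lim (-7*sin(7*h))/(2*h), still 0/0.
After 2 applications of L'Hôpital's rule the quotient is (-49*cos(7*h))/(2); substituting h = 0 gives -49/2.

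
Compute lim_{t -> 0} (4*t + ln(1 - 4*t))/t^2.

-8

Direct substitution gives 0/0.
Apply L'Hôpital: lim (4 - 4/(1 - 4*t))/(2*t), still 0/0.
After 2 applications of L'Hôpital's rule the quotient is (-16/(1 - 4*t)^2)/(2); substituting t = 0 gives -8.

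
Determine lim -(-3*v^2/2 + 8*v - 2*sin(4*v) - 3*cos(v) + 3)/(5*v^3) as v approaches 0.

Substitution gives 0/0; apply L'Hôpital's rule 3 times.
After differentiating numerator and denominator 3 times the quotient is (-3*sin(v) + 128*cos(4*v))/(-30); at v = 0 this is -64/15.

-64/15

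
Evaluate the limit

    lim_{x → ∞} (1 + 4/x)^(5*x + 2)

Write it as [(1 + 4/x)^x]^(5) · (1 + 4/x)^(2). The bracketed term tends to e^(4) and the second factor to 1, so the limit is e^(20).

e^(20)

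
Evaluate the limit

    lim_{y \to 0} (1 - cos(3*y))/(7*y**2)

Substitution gives 0/0.
Use (1 − cos u)/u² → 1/2 with u = 3y: the limit is 3²/(2·7) = 9/14.

9/14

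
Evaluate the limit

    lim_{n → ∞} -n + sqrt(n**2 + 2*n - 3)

1

This has the form ∞ − ∞. Multiply and divide by the conjugate √(n^2 + 2*n - 3) + n.
That gives (2n - 3) / (√(n^2 + 2*n - 3) + n).
Divide numerator and denominator by n: the limit is 2/(2·1) = 1.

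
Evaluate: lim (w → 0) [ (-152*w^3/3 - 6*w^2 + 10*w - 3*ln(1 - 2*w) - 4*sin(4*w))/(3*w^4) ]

4

Substitution gives 0/0; apply L'Hôpital's rule 4 times.
After differentiating numerator and denominator 4 times the quotient is (-1024*sin(4*w) + 288/(2*w - 1)^4)/(72); at w = 0 this is 4.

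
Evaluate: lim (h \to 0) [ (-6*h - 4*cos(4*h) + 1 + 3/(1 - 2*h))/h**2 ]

Substitution gives 0/0; apply L'Hôpital's rule 2 times.
After differentiating numerator and denominator 2 times the quotient is (64*cos(4*h) - 24/(2*h - 1)^3)/(2); at h = 0 this is 44.

44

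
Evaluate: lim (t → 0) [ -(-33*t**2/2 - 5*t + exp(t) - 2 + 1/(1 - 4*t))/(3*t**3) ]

Substitution gives 0/0; apply L'Hôpital's rule 3 times.
After differentiating numerator and denominator 3 times the quotient is (e^(t) + 384/(4*t - 1)^4)/(-18); at t = 0 this is -385/18.

-385/18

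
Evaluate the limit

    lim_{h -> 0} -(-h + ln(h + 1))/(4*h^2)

Direct substitution gives 0/0.
Apply L'Hôpital: lim (-1 + 1/(h + 1))/(-8*h), still 0/0.
After 2 applications of L'Hôpital's rule the quotient is (-1/(h + 1)^2)/(-8); substituting h = 0 gives 1/8.

1/8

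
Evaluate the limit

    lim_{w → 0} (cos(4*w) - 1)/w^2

-8

Direct substitution gives 0/0.
Apply L'Hôpital: lim (-4*sin(4*w))/(2*w), still 0/0.
After 2 applications of L'Hôpital's rule the quotient is (-16*cos(4*w))/(2); substituting w = 0 gives -8.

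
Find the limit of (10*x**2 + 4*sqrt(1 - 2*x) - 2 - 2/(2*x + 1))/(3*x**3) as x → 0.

Substitution gives 0/0; apply L'Hôpital's rule 3 times.
After differentiating numerator and denominator 3 times the quotient is (96/(2*x + 1)^4 - 12/(1 - 2*x)^(5/2))/(18); at x = 0 this is 14/3.

14/3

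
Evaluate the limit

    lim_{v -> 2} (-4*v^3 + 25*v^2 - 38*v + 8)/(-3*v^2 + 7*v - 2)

Direct substitution gives 0/0, so factor. Both numerator and denominator have (v - 2) as a factor.
After cancelling, the expression reduces to (-4*v^2 + 17*v - 4)/(1 - 3*v).
Substituting v = 2 gives -14/5.

-14/5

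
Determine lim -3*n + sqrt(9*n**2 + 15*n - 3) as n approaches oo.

5/2

This has the form ∞ − ∞. Multiply and divide by the conjugate √(9*n^2 + 15*n - 3) + 3n.
That gives (15n - 3) / (√(9*n^2 + 15*n - 3) + 3n).
Divide numerator and denominator by n: the limit is 15/(2·3) = 5/2.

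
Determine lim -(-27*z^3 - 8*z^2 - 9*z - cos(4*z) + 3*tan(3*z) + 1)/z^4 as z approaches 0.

32/3

Substitution gives 0/0; apply L'Hôpital's rule 4 times.
After differentiating numerator and denominator 4 times the quotient is (-256*cos(4*z) + 5832*tan(3*z)^5 + 9720*tan(3*z)^3 + 3888*tan(3*z))/(-24); at z = 0 this is 32/3.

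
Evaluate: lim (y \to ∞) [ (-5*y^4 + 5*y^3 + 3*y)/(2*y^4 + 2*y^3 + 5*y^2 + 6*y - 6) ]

-5/2

Numerator and denominator both have degree 4.
Dividing every term by y^4, all lower-order terms vanish and the limit is the ratio of leading coefficients, -5/(2) = -5/2.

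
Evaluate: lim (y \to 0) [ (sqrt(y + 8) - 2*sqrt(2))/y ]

Substitution gives 0/0. Multiply numerator and denominator by the conjugate √(8 + y) + √8.
The numerator becomes (8 + y) − 8 = y, so the expression simplifies to 1/(√(8 + y) + √8).
Letting y → 0 gives 1/(2√8) = √(2)/8.

√(2)/8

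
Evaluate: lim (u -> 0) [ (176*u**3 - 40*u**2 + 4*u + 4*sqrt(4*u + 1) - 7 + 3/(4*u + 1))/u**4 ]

Substitution gives 0/0 (the numerator vanishes to order 4).
Expand each term to order u^4: the coefficient of u^4 in 3·1/(1 + 4u) is 768 and in 4·√(1 + 4u) is -40.
Lower-order terms cancel with the polynomial part, so the numerator is (728)·u^4 + o(u^4), and the limit is (728)/(1) = 728.

728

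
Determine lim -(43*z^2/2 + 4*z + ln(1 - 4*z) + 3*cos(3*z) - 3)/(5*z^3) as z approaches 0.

Substitution gives 0/0 (the numerator vanishes to order 3).
Expand each term to order z^3: the coefficient of z^3 in ln(1 - 4z) is -64/3 and in 3·cos(3z) is 0.
Lower-order terms cancel with the polynomial part, so the numerator is (-64/3)·z^3 + o(z^3), and the limit is (-64/3)/(-5) = 64/15.

64/15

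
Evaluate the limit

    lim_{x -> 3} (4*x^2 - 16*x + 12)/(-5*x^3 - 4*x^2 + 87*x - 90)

Since x = 3 makes numerator and denominator zero, (x - 3) divides both.
Cancelling it gives (4*x - 4)/(-5*x^2 - 19*x + 30); now plug in x = 3 to get -1/9.

-1/9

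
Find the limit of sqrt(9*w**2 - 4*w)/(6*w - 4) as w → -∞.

For large |w|, √(9*w^2 - 4*w) ≈ √9·|w| and the denominator ≈ 6w.
Since w → −∞, |w| = −w, giving −√9/(6) = -1/2.

-1/2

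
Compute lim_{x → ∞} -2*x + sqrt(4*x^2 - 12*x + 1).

-3

An ∞ − ∞ form. Rationalising with the conjugate, the difference becomes (-12x + 1) / (√(4*x^2 - 12*x + 1) + 2x).
For large x the denominator behaves like 2·2x, so the quotient tends to -12/4 = -3.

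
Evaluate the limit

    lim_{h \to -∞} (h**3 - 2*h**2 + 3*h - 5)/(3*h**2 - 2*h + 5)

The numerator has higher degree (3 > 2); the quotient behaves like (1/(3))·h^1 for large |h|.
As h → −∞ this diverges to -∞.

-∞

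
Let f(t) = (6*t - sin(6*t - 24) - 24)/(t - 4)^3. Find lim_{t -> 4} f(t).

36

Direct substitution gives 0/0.
Apply L'Hôpital: lim (6 - 6*cos(6*t - 24))/(3*(t - 4)^2), still 0/0.
Apply L'Hôpital: lim (36*sin(6*t - 24))/(6*t - 24), still 0/0.
After 3 applications of L'Hôpital's rule the quotient is (216*cos(6*t - 24))/(6); substituting t = 4 gives 36.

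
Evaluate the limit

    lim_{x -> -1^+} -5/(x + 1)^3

-∞

As x → -1⁺, (x + 1) → 0⁺, so (x + 1)^3 → 0⁺ and -5/(x + 1)^3 → -∞.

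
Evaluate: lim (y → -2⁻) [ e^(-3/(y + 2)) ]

As y → -2⁻, -3/(y + 2) → +∞, so e^(-3/(y + 2)) → ∞.

∞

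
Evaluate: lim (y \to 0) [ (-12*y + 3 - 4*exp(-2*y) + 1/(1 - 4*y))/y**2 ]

8

Substitution gives 0/0; apply L'Hôpital's rule 2 times.
After differentiating numerator and denominator 2 times the quotient is (-16*e^(-2*y) - 32/(4*y - 1)^3)/(2); at y = 0 this is 8.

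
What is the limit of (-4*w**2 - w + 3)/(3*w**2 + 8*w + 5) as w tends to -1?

Direct substitution gives 0/0, so factor. Both numerator and denominator have (w + 1) as a factor.
After cancelling, the expression reduces to (3 - 4*w)/(3*w + 5).
Substituting w = -1 gives 7/2.

7/2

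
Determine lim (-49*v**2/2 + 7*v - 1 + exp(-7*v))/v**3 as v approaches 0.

-343/6

Direct substitution gives 0/0.
Apply L'Hôpital: lim (-49*v + 7 - 7*e^(-7*v))/(3*v^2), still 0/0.
Apply L'Hôpital: lim (-49 + 49*e^(-7*v))/(6*v), still 0/0.
After 3 applications of L'Hôpital's rule the quotient is (-343*e^(-7*v))/(6); substituting v = 0 gives -343/6.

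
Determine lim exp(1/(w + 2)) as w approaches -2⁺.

As w → -2⁺, 1/(w + 2) → +∞, so e^(1/(w + 2)) → ∞.

∞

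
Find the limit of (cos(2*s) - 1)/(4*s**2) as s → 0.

-1/2

Direct substitution gives 0/0.
Apply L'Hôpital: lim (-2*sin(2*s))/(8*s), still 0/0.
After 2 applications of L'Hôpital's rule the quotient is (-4*cos(2*s))/(8); substituting s = 0 gives -1/2.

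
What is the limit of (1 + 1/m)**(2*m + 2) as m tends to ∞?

Write it as [(1 + 1/m)^m]^(2) · (1 + 1/m)^(2). The bracketed term tends to e^(1) and the second factor to 1, so the limit is e^(2).

e^(2)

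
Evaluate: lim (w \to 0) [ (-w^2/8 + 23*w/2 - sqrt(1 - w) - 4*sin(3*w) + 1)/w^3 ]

289/16

Substitution gives 0/0; apply L'Hôpital's rule 3 times.
After differentiating numerator and denominator 3 times the quotient is (108*cos(3*w) + 3/(8*(1 - w)^(5/2)))/(6); at w = 0 this is 289/16.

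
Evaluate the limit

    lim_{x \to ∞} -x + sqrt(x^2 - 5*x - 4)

-5/2

This has the form ∞ − ∞. Multiply and divide by the conjugate √(x^2 - 5*x - 4) + x.
That gives (-5x - 4) / (√(x^2 - 5*x - 4) + x).
Divide numerator and denominator by x: the limit is -5/(2·1) = -5/2.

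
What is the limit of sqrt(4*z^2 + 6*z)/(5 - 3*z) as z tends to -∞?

2/3

For large |z|, √(4*z^2 + 6*z) ≈ √4·|z| and the denominator ≈ -3z.
Since z → −∞, |z| = −z, giving −√4/(-3) = 2/3.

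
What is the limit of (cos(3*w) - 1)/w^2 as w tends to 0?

Direct substitution gives 0/0.
Apply L'Hôpital: lim (-3*sin(3*w))/(2*w), still 0/0.
After 2 applications of L'Hôpital's rule the quotient is (-9*cos(3*w))/(2); substituting w = 0 gives -9/2.

-9/2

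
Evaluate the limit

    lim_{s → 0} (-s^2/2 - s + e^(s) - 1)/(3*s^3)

1/18

Direct substitution gives 0/0.
Apply L'Hôpital: lim (-s + e^(s) - 1)/(9*s^2), still 0/0.
Apply L'Hôpital: lim (e^(s) - 1)/(18*s), still 0/0.
After 3 applications of L'Hôpital's rule the quotient is (e^(s))/(18); substituting s = 0 gives 1/18.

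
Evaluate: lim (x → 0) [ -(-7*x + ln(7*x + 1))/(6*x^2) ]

49/12

Direct substitution gives 0/0.
Apply L'Hôpital: lim (-7 + 7/(7*x + 1))/(-12*x), still 0/0.
After 2 applications of L'Hôpital's rule the quotient is (-49/(7*x + 1)^2)/(-12); substituting x = 0 gives 49/12.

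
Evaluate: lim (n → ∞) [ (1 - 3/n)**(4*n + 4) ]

The base → 1 and the exponent → ∞: a 1^∞ form.
Take logarithms: (4n + 4)·ln(1 - 3/n). Since ln(1+u) ~ u for small u, this behaves like (4n)·(-3/n) → -12.
So the limit is e^(-12).

e^(-12)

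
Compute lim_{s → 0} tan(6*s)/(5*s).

Substitution gives 0/0.
Since tan(u)/u → 1 as u → 0, tan(6s)/(6s) → 1 and the limit is 6/5.

6/5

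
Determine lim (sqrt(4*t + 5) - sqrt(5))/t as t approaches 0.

Substitution gives 0/0. Multiply numerator and denominator by the conjugate √(5 + 4t) + √5.
The numerator becomes (5 + 4t) − 5 = 4t, so the expression simplifies to 4/(√(5 + 4t) + √5).
Letting t → 0 gives 4/(2√5) = 2*√(5)/5.

2*√(5)/5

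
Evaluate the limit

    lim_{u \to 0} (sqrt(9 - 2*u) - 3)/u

A 0/0 form; rationalise with √(9 - 2u) + √9. This collapses the numerator to -2u, leaving -2/(√(9 - 2u) + √9) → -2/(2√9) = -1/3.

-1/3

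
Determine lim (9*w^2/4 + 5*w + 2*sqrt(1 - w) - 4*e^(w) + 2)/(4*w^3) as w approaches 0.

Substitution gives 0/0 (the numerator vanishes to order 3).
Expand each term to order w^3: the coefficient of w^3 in 2·√(1 - w) is -1/8 and in -4·e^(w) is -2/3.
Lower-order terms cancel with the polynomial part, so the numerator is (-19/24)·w^3 + o(w^3), and the limit is (-19/24)/(4) = -19/96.

-19/96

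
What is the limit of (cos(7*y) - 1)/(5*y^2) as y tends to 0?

Direct substitution gives 0/0.
Apply L'Hôpital: lim (-7*sin(7*y))/(10*y), still 0/0.
After 2 applications of L'Hôpital's rule the quotient is (-49*cos(7*y))/(10); substituting y = 0 gives -49/10.

-49/10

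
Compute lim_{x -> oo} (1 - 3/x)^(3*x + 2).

The base → 1 and the exponent → ∞: a 1^∞ form.
Take logarithms: (3x + 2)·ln(1 - 3/x). Since ln(1+u) ~ u for small u, this behaves like (3x)·(-3/x) → -9.
So the limit is e^(-9).

e^(-9)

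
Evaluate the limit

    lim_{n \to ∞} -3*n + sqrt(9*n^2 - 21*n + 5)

An ∞ − ∞ form. Rationalising with the conjugate, the difference becomes (-21n + 5) / (√(9*n^2 - 21*n + 5) + 3n).
For large n the denominator behaves like 2·3n, so the quotient tends to -21/6 = -7/2.

-7/2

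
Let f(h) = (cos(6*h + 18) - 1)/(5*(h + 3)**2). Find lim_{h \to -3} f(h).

Direct substitution gives 0/0.
Apply L'Hôpital: lim (-6*sin(6*h + 18))/(10*h + 30), still 0/0.
After 2 applications of L'Hôpital's rule the quotient is (-36*cos(6*h + 18))/(10); substituting h = -3 gives -18/5.

-18/5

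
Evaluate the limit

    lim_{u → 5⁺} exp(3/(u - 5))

∞

As u → 5⁺, 3/(u - 5) → +∞, so e^(3/(u - 5)) → ∞.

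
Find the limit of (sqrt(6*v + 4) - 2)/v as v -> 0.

A 0/0 form; rationalise with √(4 + 6v) + √4. This collapses the numerator to 6v, leaving 6/(√(4 + 6v) + √4) → 6/(2√4) = 3/2.

3/2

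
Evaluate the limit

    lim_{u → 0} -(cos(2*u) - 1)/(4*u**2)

Direct substitution gives 0/0.
Apply L'Hôpital: lim (-2*sin(2*u))/(-8*u), still 0/0.
After 2 applications of L'Hôpital's rule the quotient is (-4*cos(2*u))/(-8); substituting u = 0 gives 1/2.

1/2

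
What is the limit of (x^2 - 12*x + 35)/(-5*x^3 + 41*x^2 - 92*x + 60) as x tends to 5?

At x = 5 both the top and bottom vanish — a removable singularity. Factoring out (x - 5) from each leaves (x - 7)/(-5*x^2 + 16*x - 12), which at x = 5 equals 2/57.

2/57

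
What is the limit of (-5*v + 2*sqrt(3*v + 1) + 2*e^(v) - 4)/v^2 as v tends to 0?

Substitution gives 0/0 (the numerator vanishes to order 2).
Expand each term to order v^2: the coefficient of v^2 in 2·√(1 + 3v) is -9/4 and in 2·e^(v) is 1.
Lower-order terms cancel with the polynomial part, so the numerator is (-5/4)·v^2 + o(v^2), and the limit is (-5/4)/(1) = -5/4.

-5/4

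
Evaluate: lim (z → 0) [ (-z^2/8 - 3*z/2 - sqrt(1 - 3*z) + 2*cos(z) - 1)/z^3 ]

Substitution gives 0/0; apply L'Hôpital's rule 3 times.
After differentiating numerator and denominator 3 times the quotient is (2*sin(z) + 81/(8*(1 - 3*z)^(5/2)))/(6); at z = 0 this is 27/16.

27/16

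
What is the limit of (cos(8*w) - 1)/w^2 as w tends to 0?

Direct substitution gives 0/0.
Apply L'Hôpital: lim (-8*sin(8*w))/(2*w), still 0/0.
After 2 applications of L'Hôpital's rule the quotient is (-64*cos(8*w))/(2); substituting w = 0 gives -32.

-32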